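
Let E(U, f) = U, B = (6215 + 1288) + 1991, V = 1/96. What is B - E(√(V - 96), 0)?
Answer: 9494 - I*√55290/24 ≈ 9494.0 - 9.7974*I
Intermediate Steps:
V = 1/96 ≈ 0.010417
B = 9494 (B = 7503 + 1991 = 9494)
B - E(√(V - 96), 0) = 9494 - √(1/96 - 96) = 9494 - √(-9215/96) = 9494 - I*√55290/24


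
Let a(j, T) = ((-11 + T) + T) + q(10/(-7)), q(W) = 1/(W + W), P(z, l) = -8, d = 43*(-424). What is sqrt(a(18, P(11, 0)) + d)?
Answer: I*sqrt(1825935)/10 ≈ 135.13*I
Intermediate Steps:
d = -18232
q(W) = 1/(2*W)
a(j, T) = -227/20 + 2*T (a(j, T) = ((-11 + T) + T) + 1/(2*((10/(-7)))) = (-11 + 2*T) + 1/(2*((10*(-1/7)))) = (-11 + 2*T) + 1/(2*(-10/7)) = (-11 + 2*T) + (1/2)*(-7/10) = (-11 + 2*T) - 7/20 = -227/20 + 2*T)
sqrt(a(18, P(11, 0)) + d) = sqrt((-227/20 + 2*(-8)) - 18232) = sqrt((-227/20 - 16) - 18232) = sqrt(-547/20 - 18232) = sqrt(-365187/20) = I*sqrt(1825935)/10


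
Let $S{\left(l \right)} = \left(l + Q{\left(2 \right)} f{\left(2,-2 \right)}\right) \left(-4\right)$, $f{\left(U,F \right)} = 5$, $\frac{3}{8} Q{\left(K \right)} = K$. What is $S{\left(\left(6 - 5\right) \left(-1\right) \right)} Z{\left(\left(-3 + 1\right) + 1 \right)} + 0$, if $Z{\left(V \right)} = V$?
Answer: $\frac{308}{3} \approx 102.67$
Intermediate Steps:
$Q{\left(K \right)} = \frac{8 K}{3}$
$S{\left(l \right)} = - \frac{320}{3} - 4 l$ ($S{\left(l \right)} = \left(l + \frac{8}{3} \cdot 2 \cdot 5\right) \left(-4\right) = \left(l + \frac{16}{3} \cdot 5\right) \left(-4\right) = \left(l + \frac{80}{3}\right) \left(-4\right) = \left(\frac{80}{3} + l\right) \left(-4\right) = - \frac{320}{3} - 4 l$)
$S{\left(\left(6 - 5\right) \left(-1\right) \right)} Z{\left(\left(-3 + 1\right) + 1 \right)} + 0 = \left(- \frac{320}{3} - 4 \left(6 - 5\right) \left(-1\right)\right) \left(\left(-3 + 1\right) + 1\right) + 0 = \left(- \frac{320}{3} - 4 \cdot 1 \left(-1\right)\right) \left(-2 + 1\right) + 0 = \left(- \frac{320}{3} - -4\right) \left(-1\right) + 0 = \left(- \frac{320}{3} + 4\right) \left(-1\right) + 0 = \left(- \frac{308}{3}\right) \left(-1\right) + 0 = \frac{308}{3} + 0 = \frac{308}{3}$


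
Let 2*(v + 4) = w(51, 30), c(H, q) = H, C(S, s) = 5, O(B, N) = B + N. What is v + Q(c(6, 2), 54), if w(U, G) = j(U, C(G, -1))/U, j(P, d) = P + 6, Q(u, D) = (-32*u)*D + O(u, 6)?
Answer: -352221/34 ≈ -10359.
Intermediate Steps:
Q(u, D) = 6 + u - 32*D*u (Q(u, D) = (-32*u)*D + (u + 6) = -32*D*u + (6 + u) = 6 + u - 32*D*u)
j(P, d) = 6 + P
w(U, G) = (6 + U)/U
v = -117/34 (v = -4 + ((6 + 51)/51)/2 = -4 + ((1/51)*57)/2 = -4 + (½)*(19/17) = -4 + 19/34 = -117/34 ≈ -3.4412)
v + Q(c(6, 2), 54) = -117/34 + (6 + 6 - 32*54*6) = -117/34 + (6 + 6 - 10368) = -117/34 - 10356 = -352221/34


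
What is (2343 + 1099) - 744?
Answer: 2698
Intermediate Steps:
(2343 + 1099) - 744 = 3442 - 744 = 2698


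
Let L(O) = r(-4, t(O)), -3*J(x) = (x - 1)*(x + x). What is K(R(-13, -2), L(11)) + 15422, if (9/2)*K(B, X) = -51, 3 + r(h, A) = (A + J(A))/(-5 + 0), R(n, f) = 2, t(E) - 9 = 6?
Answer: 46232/3 ≈ 15411.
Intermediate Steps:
t(E) = 15 (t(E) = 9 + 6 = 15)
J(x) = -2*x*(-1 + x)/3 (J(x) = -(x - 1)*(x + x)/3 = -(-1 + x)*2*x/3 = -2*x*(-1 + x)/3)
r(h, A) = -3 - A/5 - 2*A*(1 - A)/15 (r(h, A) = -3 + (A + 2*A*(1 - A)/3)/(-5 + 0) = -3 + (A + 2*A*(1 - A)/3)/(-5) = -3 + (A + 2*A*(1 - A)/3)*(-1/5) = -3 + (-A/5 - 2*A*(1 - A)/15) = -3 - A/5 - 2*A*(1 - A)/15)
L(O) = 22 (L(O) = -3 - 1/3*15 + (2/15)*15**2 = -3 - 5 + (2/15)*225 = -3 - 5 + 30 = 22)
K(B, X) = -34/3 (K(B, X) = (2/9)*(-51) = -34/3)
K(R(-13, -2), L(11)) + 15422 = -34/3 + 15422 = 46232/3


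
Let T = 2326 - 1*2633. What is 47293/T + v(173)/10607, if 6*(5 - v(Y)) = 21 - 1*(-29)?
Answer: -1504913623/9769047 ≈ -154.05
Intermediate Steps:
v(Y) = -10/3 (v(Y) = 5 - (21 - 1*(-29))/6 = 5 - (21 + 29)/6 = 5 - ⅙*50 = 5 - 25/3 = -10/3)
T = -307 (T = 2326 - 2633 = -307)
47293/T + v(173)/10607 = 47293/(-307) - 10/3/10607 = 47293*(-1/307) - 10/3*1/10607 = -47293/307 - 10/31821 = -1504913623/9769047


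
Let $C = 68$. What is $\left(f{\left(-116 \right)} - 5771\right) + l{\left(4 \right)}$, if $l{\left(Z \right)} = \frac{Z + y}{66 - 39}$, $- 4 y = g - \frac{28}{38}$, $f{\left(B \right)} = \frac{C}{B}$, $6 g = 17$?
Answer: $- \frac{2060687347}{357048} \approx -5771.5$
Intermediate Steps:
$g = \frac{17}{6}$ ($g = \frac{1}{6} \cdot 17 = \frac{17}{6} \approx 2.8333$)
$f{\left(B \right)} = \frac{68}{B}$
$y = - \frac{239}{456}$ ($y = - \frac{\frac{17}{6} - \frac{28}{38}}{4} = - \frac{\frac{17}{6} - \frac{14}{19}}{4} = \left(- \frac{1}{4}\right) \frac{239}{114} = - \frac{239}{456} \approx -0.52412$)
$l{\left(Z \right)} = - \frac{239}{12312} + \frac{Z}{27}$ ($l{\left(Z \right)} = \frac{Z - \frac{239}{456}}{66 - 39} = \frac{- \frac{239}{456} + Z}{27} = \left(- \frac{239}{456} + Z\right) \frac{1}{27} = - \frac{239}{12312} + \frac{Z}{27}$)
$\left(f{\left(-116 \right)} - 5771\right) + l{\left(4 \right)} = \left(\frac{68}{-116} - 5771\right) + \left(- \frac{239}{12312} + \frac{1}{27} \cdot 4\right) = \left(68 \left(- \frac{1}{116}\right) - 5771\right) + \left(- \frac{239}{12312} + \frac{4}{27}\right) = \left(- \frac{17}{29} - 5771\right) + \frac{1585}{12312} = - \frac{167376}{29} + \frac{1585}{12312} = - \frac{2060687347}{357048}$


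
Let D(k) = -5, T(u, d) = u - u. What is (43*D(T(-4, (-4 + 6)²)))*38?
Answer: -8170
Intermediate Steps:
T(u, d) = 0
(43*D(T(-4, (-4 + 6)²)))*38 = (43*(-5))*38 = -215*38 = -8170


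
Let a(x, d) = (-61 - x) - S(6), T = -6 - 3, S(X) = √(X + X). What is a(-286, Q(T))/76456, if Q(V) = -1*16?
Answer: 225/76456 - √3/38228 ≈ 0.0028976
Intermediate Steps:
S(X) = √2*√X (S(X) = √(2*X) = √2*√X)
T = -9
Q(V) = -16
a(x, d) = -61 - x - 2*√3 (a(x, d) = (-61 - x) - √2*√6 = (-61 - x) - 2*√3 = -61 - x - 2*√3)
a(-286, Q(T))/76456 = (-61 - 1*(-286) - 2*√3)/76456 = (-61 + 286 - 2*√3)*(1/76456) = (225 - 2*√3)*(1/76456) = 225/76456 - √3/38228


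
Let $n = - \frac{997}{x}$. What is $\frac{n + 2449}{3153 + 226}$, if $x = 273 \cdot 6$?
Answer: $\frac{4010465}{5534802} \approx 0.72459$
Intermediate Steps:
$x = 1638$
$n = - \frac{997}{1638} \approx -0.60867$
$\frac{n + 2449}{3153 + 226} = \frac{- \frac{997}{1638} + 2449}{3153 + 226} = \frac{4010465}{1638 \cdot 3379} = \frac{4010465}{1638} \cdot \frac{1}{3379} = \frac{4010465}{5534802}$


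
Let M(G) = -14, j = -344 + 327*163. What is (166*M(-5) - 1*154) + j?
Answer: 50479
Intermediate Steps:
j = 52957 (j = -344 + 53301 = 52957)
(166*M(-5) - 1*154) + j = (166*(-14) - 1*154) + 52957 = (-2324 - 154) + 52957 = -2478 + 52957 = 50479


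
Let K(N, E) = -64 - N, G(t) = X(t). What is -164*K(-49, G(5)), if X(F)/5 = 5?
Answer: 2460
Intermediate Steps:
X(F) = 25 (X(F) = 5*5 = 25)
G(t) = 25
-164*K(-49, G(5)) = -164*(-64 - 1*(-49)) = -164*(-64 + 49) = -164*(-15) = 2460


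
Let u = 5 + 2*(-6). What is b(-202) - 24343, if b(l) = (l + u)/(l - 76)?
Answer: -6767145/278 ≈ -24342.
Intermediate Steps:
u = -7 (u = 5 - 12 = -7)
b(l) = (-7 + l)/(-76 + l) (b(l) = (l - 7)/(l - 76) = (-7 + l)/(-76 + l))
b(-202) - 24343 = (-7 - 202)/(-76 - 202) - 24343 = -209/(-278) - 24343 = -1/278*(-209) - 24343 = 209/278 - 24343 = -6767145/278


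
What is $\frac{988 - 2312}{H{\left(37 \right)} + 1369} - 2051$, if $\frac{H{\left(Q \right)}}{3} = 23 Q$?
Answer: $- \frac{4022673}{1961} \approx -2051.3$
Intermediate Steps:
$H{\left(Q \right)} = 69 Q$ ($H{\left(Q \right)} = 3 \cdot 23 Q = 69 Q$)
$\frac{988 - 2312}{H{\left(37 \right)} + 1369} - 2051 = \frac{988 - 2312}{69 \cdot 37 + 1369} - 2051 = - \frac{1324}{2553 + 1369} - 2051 = - \frac{1324}{3922} - 2051 = \left(-1324\right) \frac{1}{3922} - 2051 = - \frac{662}{1961} - 2051 = - \frac{4022673}{1961}$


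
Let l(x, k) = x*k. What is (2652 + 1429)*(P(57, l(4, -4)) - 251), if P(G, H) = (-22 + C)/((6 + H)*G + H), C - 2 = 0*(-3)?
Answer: -300088173/293 ≈ -1.0242e+6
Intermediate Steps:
l(x, k) = k*x
C = 2 (C = 2 + 0*(-3) = 2 + 0 = 2)
P(G, H) = -20/(H + G*(6 + H)) (P(G, H) = (-22 + 2)/((6 + H)*G + H) = -20/(G*(6 + H) + H) = -20/(H + G*(6 + H)))
(2652 + 1429)*(P(57, l(4, -4)) - 251) = (2652 + 1429)*(-20/(-4*4 + 6*57 + 57*(-4*4)) - 251) = 4081*(-20/(-16 + 342 + 57*(-16)) - 251) = 4081*(-20/(-16 + 342 - 912) - 251) = 4081*(-20/(-586) - 251) = 4081*(-20*(-1/586) - 251) = 4081*(10/293 - 251) = 4081*(-73533/293) = -300088173/293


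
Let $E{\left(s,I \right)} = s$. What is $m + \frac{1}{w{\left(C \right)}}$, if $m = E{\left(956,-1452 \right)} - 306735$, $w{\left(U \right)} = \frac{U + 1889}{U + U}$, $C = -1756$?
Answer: $- \frac{40672119}{133} \approx -3.0581 \cdot 10^{5}$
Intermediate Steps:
$w{\left(U \right)} = \frac{1889 + U}{2 U}$
$m = -305779$ ($m = 956 - 306735 = -305779$)
$m + \frac{1}{w{\left(C \right)}} = -305779 + \frac{1}{\frac{1}{2} \frac{1}{-1756} \left(1889 - 1756\right)} = -305779 + \frac{1}{\frac{1}{2} \left(- \frac{1}{1756}\right) 133} = -305779 + \frac{1}{- \frac{133}{3512}} = -305779 - \frac{3512}{133} = - \frac{40672119}{133}$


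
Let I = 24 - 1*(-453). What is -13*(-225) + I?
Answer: 3402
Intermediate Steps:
I = 477 (I = 24 + 453 = 477)
-13*(-225) + I = -13*(-225) + 477 = 2925 + 477 = 3402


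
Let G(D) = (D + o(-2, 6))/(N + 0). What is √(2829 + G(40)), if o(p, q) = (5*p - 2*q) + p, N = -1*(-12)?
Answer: √25473/3 ≈ 53.201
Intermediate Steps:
N = 12
o(p, q) = -2*q + 6*p (o(p, q) = (-2*q + 5*p) + p = -2*q + 6*p)
G(D) = -2 + D/12 (G(D) = (D + (-2*6 + 6*(-2)))/(12 + 0) = (D + (-12 - 12))/12 = (D - 24)*(1/12) = (-24 + D)*(1/12) = -2 + D/12)
√(2829 + G(40)) = √(2829 + (-2 + (1/12)*40)) = √(2829 + (-2 + 10/3)) = √(2829 + 4/3) = √(8491/3) = √25473/3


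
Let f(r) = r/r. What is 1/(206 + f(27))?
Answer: 1/207 ≈ 0.0048309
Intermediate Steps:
f(r) = 1
1/(206 + f(27)) = 1/(206 + 1) = 1/207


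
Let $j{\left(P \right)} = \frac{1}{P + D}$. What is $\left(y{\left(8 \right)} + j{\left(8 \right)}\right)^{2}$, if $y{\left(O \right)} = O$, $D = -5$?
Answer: $\frac{625}{9} \approx 69.444$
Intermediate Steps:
$j{\left(P \right)} = \frac{1}{-5 + P}$ ($j{\left(P \right)} = \frac{1}{P - 5} = \frac{1}{-5 + P}$)
$\left(y{\left(8 \right)} + j{\left(8 \right)}\right)^{2} = \left(8 + \frac{1}{-5 + 8}\right)^{2} = \left(8 + \frac{1}{3}\right)^{2} = \left(\frac{25}{3}\right)^{2} = \frac{625}{9}$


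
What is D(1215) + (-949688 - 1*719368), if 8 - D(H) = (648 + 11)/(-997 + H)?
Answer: -363853123/218 ≈ -1.6691e+6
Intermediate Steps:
D(H) = 8 - 659/(-997 + H) (D(H) = 8 - (648 + 11)/(-997 + H) = 8 - 659/(-997 + H))
D(1215) + (-949688 - 1*719368) = (-8635 + 8*1215)/(-997 + 1215) + (-949688 - 1*719368) = (-8635 + 9720)/218 + (-949688 - 719368) = (1/218)*1085 - 1669056 = 1085/218 - 1669056 = -363853123/218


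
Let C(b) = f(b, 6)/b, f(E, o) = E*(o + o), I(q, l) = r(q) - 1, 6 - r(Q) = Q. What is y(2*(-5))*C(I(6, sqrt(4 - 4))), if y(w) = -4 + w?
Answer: -168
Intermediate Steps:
r(Q) = 6 - Q
I(q, l) = 5 - q (I(q, l) = (6 - q) - 1 = 5 - q)
f(E, o) = 2*E*o (f(E, o) = E*(2*o) = 2*E*o)
C(b) = 12 (C(b) = (2*b*6)/b = (12*b)/b = 12)
y(2*(-5))*C(I(6, sqrt(4 - 4))) = (-4 + 2*(-5))*12 = (-4 - 10)*12 = -14*12 = -168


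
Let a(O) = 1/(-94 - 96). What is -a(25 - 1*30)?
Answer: 1/190 ≈ 0.0052632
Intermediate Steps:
a(O) = -1/190 (a(O) = 1/(-190) = -1/190)
-a(25 - 1*30) = -1*(-1/190) = 1/190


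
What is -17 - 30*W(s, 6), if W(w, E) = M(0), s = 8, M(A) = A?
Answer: -17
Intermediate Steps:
W(w, E) = 0
-17 - 30*W(s, 6) = -17 - 30*0 = -17 + 0 = -17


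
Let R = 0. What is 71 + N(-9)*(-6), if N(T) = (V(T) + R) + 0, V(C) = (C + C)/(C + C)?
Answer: 65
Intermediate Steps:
V(C) = 1 (V(C) = (2*C)/((2*C)) = (2*C)*(1/(2*C)) = 1)
N(T) = 1 (N(T) = (1 + 0) + 0 = 1 + 0 = 1)
71 + N(-9)*(-6) = 71 + 1*(-6) = 71 - 6 = 65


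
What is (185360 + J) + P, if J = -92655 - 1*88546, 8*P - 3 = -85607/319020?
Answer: 10615304893/2552160 ≈ 4159.3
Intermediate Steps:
P = 871453/2552160 (P = 3/8 + (-85607/319020)/8 = 3/8 + (-85607*1/319020)/8 = 3/8 + (⅛)*(-85607/319020) = 3/8 - 85607/2552160 = 871453/2552160 ≈ 0.34146)
J = -181201 (J = -92655 - 88546 = -181201)
(185360 + J) + P = (185360 - 181201) + 871453/2552160 = 4159 + 871453/2552160 = 10615304893/2552160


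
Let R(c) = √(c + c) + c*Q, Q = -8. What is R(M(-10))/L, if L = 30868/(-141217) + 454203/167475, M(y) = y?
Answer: 630675122000/19657188917 + 15766878050*I*√5/19657188917 ≈ 32.084 + 1.7935*I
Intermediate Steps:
R(c) = -8*c + √2*√c (R(c) = √(c + c) + c*(-8) = √(2*c) - 8*c = √2*√c - 8*c = -8*c + √2*√c)
L = 19657188917/7883439025 (L = 30868*(-1/141217) + 454203*(1/167475) = -30868/141217 + 151401/55825 = 19657188917/7883439025 ≈ 2.4935)
R(M(-10))/L = (-8*(-10) + √2*√(-10))/(19657188917/7883439025) = (80 + √2*(I*√10))*(7883439025/19657188917) = (80 + 2*I*√5)*(7883439025/19657188917) = 630675122000/19657188917 + 15766878050*I*√5/19657188917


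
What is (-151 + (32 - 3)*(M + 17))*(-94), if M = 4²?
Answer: -75764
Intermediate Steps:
M = 16
(-151 + (32 - 3)*(M + 17))*(-94) = (-151 + (32 - 3)*(16 + 17))*(-94) = (-151 + 29*33)*(-94) = (-151 + 957)*(-94) = 806*(-94) = -75764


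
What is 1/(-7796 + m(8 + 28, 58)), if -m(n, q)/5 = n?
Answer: -1/7976 ≈ -0.00012538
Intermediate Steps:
m(n, q) = -5*n
1/(-7796 + m(8 + 28, 58)) = 1/(-7796 - 5*(8 + 28)) = 1/(-7796 - 5*36) = 1/(-7796 - 180) = 1/(-7976) = -1/7976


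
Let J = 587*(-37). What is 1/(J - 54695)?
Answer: -1/76414 ≈ -1.3087e-5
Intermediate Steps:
J = -21719
1/(J - 54695) = 1/(-21719 - 54695) = 1/(-76414) = -1/76414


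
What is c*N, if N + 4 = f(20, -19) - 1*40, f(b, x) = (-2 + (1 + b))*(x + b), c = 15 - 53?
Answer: 950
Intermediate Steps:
c = -38
f(b, x) = (-1 + b)*(b + x)
N = -25 (N = -4 + ((20**2 - 1*20 - 1*(-19) + 20*(-19)) - 1*40) = -4 + ((400 - 20 + 19 - 380) - 40) = -4 + (19 - 40) = -4 - 21 = -25)
c*N = -38*(-25) = 950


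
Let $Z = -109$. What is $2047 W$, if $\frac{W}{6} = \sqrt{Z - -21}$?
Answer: $24564 i \sqrt{22} \approx 1.1522 \cdot 10^{5} i$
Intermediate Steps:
$W = 12 i \sqrt{22}$ ($W = 6 \sqrt{-109 - -21} = 6 \sqrt{-109 + 21} = 6 \sqrt{-88} = 6 \cdot 2 i \sqrt{22} = 12 i \sqrt{22} \approx 56.285 i$)
$2047 W = 2047 \cdot 12 i \sqrt{22} = 24564 i \sqrt{22}$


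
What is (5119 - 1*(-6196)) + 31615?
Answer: 42930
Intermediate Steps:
(5119 - 1*(-6196)) + 31615 = (5119 + 6196) + 31615 = 11315 + 31615 = 42930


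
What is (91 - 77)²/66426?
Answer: 98/33213 ≈ 0.0029507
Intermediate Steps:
(91 - 77)²/66426 = 14²*(1/66426) = 196*(1/66426) = 98/33213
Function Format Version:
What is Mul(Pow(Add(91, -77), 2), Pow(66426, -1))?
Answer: Rational(98, 33213) ≈ 0.0029507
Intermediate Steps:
Mul(Pow(Add(91, -77), 2), Pow(66426, -1)) = Mul(Pow(14, 2), Rational(1, 66426)) = Mul(196, Rational(1, 66426)) = Rational(98, 33213)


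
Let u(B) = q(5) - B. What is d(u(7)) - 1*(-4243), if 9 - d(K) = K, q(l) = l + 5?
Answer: 4249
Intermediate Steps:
q(l) = 5 + l
u(B) = 10 - B (u(B) = (5 + 5) - B = 10 - B)
d(K) = 9 - K
d(u(7)) - 1*(-4243) = (9 - (10 - 1*7)) - 1*(-4243) = (9 - (10 - 7)) + 4243 = (9 - 1*3) + 4243 = (9 - 3) + 4243 = 6 + 4243 = 4249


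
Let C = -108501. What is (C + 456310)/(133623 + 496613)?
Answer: 347809/630236 ≈ 0.55187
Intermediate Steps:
(C + 456310)/(133623 + 496613) = (-108501 + 456310)/(133623 + 496613) = 347809/630236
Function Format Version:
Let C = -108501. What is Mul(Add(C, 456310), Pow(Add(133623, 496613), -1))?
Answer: Rational(347809, 630236) ≈ 0.55187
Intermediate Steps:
Mul(Add(C, 456310), Pow(Add(133623, 496613), -1)) = Mul(Add(-108501, 456310), Pow(Add(133623, 496613), -1)) = Mul(347809, Pow(630236, -1)) = Mul(347809, Rational(1, 630236)) = Rational(347809, 630236)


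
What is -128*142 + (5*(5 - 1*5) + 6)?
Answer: -18170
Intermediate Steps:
-128*142 + (5*(5 - 1*5) + 6) = -18176 + (5*(5 - 5) + 6) = -18176 + (5*0 + 6) = -18176 + (0 + 6) = -18176 + 6 = -18170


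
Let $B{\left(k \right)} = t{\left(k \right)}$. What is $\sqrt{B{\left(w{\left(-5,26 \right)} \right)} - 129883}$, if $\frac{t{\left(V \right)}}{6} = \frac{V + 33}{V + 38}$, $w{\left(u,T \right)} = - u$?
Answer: $\frac{i \sqrt{240143863}}{43} \approx 360.39 i$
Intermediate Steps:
$t{\left(V \right)} = \frac{6 \left(33 + V\right)}{38 + V}$ ($t{\left(V \right)} = 6 \frac{V + 33}{V + 38} = 6 \frac{33 + V}{38 + V} = \frac{6 \left(33 + V\right)}{38 + V}$)
$B{\left(k \right)} = \frac{6 \left(33 + k\right)}{38 + k}$
$\sqrt{B{\left(w{\left(-5,26 \right)} \right)} - 129883} = \sqrt{\frac{6 \left(33 - -5\right)}{38 - -5} - 129883} = \sqrt{\frac{6 \left(33 + 5\right)}{38 + 5} - 129883} = \sqrt{6 \cdot \frac{1}{43} \cdot 38 - 129883} = \sqrt{\frac{228}{43} - 129883} = \sqrt{- \frac{5584741}{43}} = \frac{i \sqrt{240143863}}{43}$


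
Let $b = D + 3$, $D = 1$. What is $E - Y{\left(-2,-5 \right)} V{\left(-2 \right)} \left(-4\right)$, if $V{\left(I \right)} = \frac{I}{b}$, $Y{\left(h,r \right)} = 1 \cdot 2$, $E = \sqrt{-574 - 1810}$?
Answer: $-4 + 4 i \sqrt{149} \approx -4.0 + 48.826 i$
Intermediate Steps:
$E = 4 i \sqrt{149}$ ($E = \sqrt{-2384} = 4 i \sqrt{149} \approx 48.826 i$)
$Y{\left(h,r \right)} = 2$
$b = 4$ ($b = 1 + 3 = 4$)
$V{\left(I \right)} = \frac{I}{4}$
$E - Y{\left(-2,-5 \right)} V{\left(-2 \right)} \left(-4\right) = 4 i \sqrt{149} - 2 \cdot \frac{1}{4} \left(-2\right) \left(-4\right) = 4 i \sqrt{149} - 2 \left(- \frac{1}{2}\right) \left(-4\right) = 4 i \sqrt{149} - \left(-1\right) \left(-4\right) = 4 i \sqrt{149} - 4 = -4 + 4 i \sqrt{149}$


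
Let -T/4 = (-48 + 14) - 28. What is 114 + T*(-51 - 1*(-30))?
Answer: -5094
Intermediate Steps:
T = 248 (T = -4*((-48 + 14) - 28) = -4*(-34 - 28) = -4*(-62) = 248)
114 + T*(-51 - 1*(-30)) = 114 + 248*(-51 - 1*(-30)) = 114 + 248*(-51 + 30) = 114 + 248*(-21) = 114 - 5208 = -5094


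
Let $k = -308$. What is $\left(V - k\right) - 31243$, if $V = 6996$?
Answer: $-23939$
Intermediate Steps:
$\left(V - k\right) - 31243 = \left(6996 - -308\right) - 31243 = \left(6996 + 308\right) - 31243 = 7304 - 31243 = -23939$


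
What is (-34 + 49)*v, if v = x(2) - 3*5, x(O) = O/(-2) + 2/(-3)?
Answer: -250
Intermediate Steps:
x(O) = -⅔ - O/2 (x(O) = O*(-½) + 2*(-⅓) = -O/2 - ⅔ = -⅔ - O/2)
v = -50/3 (v = (-⅔ - ½*2) - 3*5 = (-⅔ - 1) - 15 = -5/3 - 15 = -50/3 ≈ -16.667)
(-34 + 49)*v = (-34 + 49)*(-50/3) = 15*(-50/3) = -250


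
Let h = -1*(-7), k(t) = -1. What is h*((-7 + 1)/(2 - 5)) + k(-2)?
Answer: 13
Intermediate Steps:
h = 7
h*((-7 + 1)/(2 - 5)) + k(-2) = 7*((-7 + 1)/(2 - 5)) - 1 = 7*(-6/(-3)) - 1 = 7*(-6*(-⅓)) - 1 = 7*2 - 1 = 14 - 1 = 13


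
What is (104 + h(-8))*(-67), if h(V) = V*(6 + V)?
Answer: -8040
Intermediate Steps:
(104 + h(-8))*(-67) = (104 - 8*(6 - 8))*(-67) = (104 - 8*(-2))*(-67) = (104 + 16)*(-67) = 120*(-67) = -8040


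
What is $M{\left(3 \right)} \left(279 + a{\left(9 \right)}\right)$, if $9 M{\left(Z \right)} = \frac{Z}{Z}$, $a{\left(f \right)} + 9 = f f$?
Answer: $39$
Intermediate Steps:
$a{\left(f \right)} = -9 + f^{2}$ ($a{\left(f \right)} = -9 + f f = -9 + f^{2}$)
$M{\left(Z \right)} = \frac{1}{9}$ ($M{\left(Z \right)} = \frac{Z \frac{1}{Z}}{9} = \frac{1}{9} \cdot 1 = \frac{1}{9}$)
$M{\left(3 \right)} \left(279 + a{\left(9 \right)}\right) = \frac{279 - \left(9 - 9^{2}\right)}{9} = \frac{279 + \left(-9 + 81\right)}{9} = \frac{279 + 72}{9} = \frac{1}{9} \cdot 351 = 39$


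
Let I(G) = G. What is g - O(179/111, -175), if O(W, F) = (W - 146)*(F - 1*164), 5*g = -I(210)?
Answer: -1812605/37 ≈ -48989.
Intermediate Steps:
g = -42 (g = (-1*210)/5 = (⅕)*(-210) = -42)
O(W, F) = (-164 + F)*(-146 + W) (O(W, F) = (-146 + W)*(F - 164) = (-146 + W)*(-164 + F) = (-164 + F)*(-146 + W))
g - O(179/111, -175) = -42 - (23944 - 29356/111 - 146*(-175) - 31325/111) = -42 - (23944 - 29356/111 + 25550 - 31325/111) = -42 - 1*1811051/37 = -42 - 1811051/37 = -1812605/37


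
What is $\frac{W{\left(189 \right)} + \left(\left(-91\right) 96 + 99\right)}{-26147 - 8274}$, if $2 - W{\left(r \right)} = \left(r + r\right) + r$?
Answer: $\frac{9202}{34421} \approx 0.26734$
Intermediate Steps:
$W{\left(r \right)} = 2 - 3 r$ ($W{\left(r \right)} = 2 - \left(\left(r + r\right) + r\right) = 2 - \left(2 r + r\right) = 2 - 3 r$)
$\frac{W{\left(189 \right)} + \left(\left(-91\right) 96 + 99\right)}{-26147 - 8274} = \frac{\left(2 - 567\right) + \left(\left(-91\right) 96 + 99\right)}{-26147 - 8274} = \frac{\left(2 - 567\right) + \left(-8736 + 99\right)}{-26147 - 8274} = \frac{-565 - 8637}{-34421} = \left(-9202\right) \left(- \frac{1}{34421}\right) = \frac{9202}{34421}$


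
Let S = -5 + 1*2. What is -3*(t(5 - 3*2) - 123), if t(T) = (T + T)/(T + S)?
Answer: 735/2 ≈ 367.50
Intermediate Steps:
S = -3 (S = -5 + 2 = -3)
t(T) = 2*T/(-3 + T) (t(T) = (T + T)/(T - 3) = (2*T)/(-3 + T) = 2*T/(-3 + T))
-3*(t(5 - 3*2) - 123) = -3*(2*(5 - 3*2)/(-3 + (5 - 3*2)) - 123) = -3*(2*(5 - 6)/(-3 + (5 - 6)) - 123) = -3*(2*(-1)/(-3 - 1) - 123) = -3*(2*(-1)/(-4) - 123) = -3*(2*(-1)*(-¼) - 123) = -3*(½ - 123) = -3*(-245/2) = 735/2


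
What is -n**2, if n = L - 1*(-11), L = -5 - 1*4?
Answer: -4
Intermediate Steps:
L = -9 (L = -5 - 4 = -9)
n = 2 (n = -9 - 1*(-11) = -9 + 11 = 2)
-n**2 = -1*2**2 = -1*4 = -4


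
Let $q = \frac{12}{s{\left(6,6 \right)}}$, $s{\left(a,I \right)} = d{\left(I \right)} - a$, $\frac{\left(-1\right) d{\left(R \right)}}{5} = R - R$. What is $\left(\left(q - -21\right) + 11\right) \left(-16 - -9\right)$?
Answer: $-210$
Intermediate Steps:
$d{\left(R \right)} = 0$ ($d{\left(R \right)} = - 5 \left(R - R\right) = \left(-5\right) 0 = 0$)
$s{\left(a,I \right)} = - a$ ($s{\left(a,I \right)} = 0 - a = - a$)
$q = -2$ ($q = \frac{12}{\left(-1\right) 6} = \frac{12}{-6} = 12 \left(- \frac{1}{6}\right) = -2$)
$\left(\left(q - -21\right) + 11\right) \left(-16 - -9\right) = \left(\left(-2 - -21\right) + 11\right) \left(-16 - -9\right) = \left(\left(-2 + 21\right) + 11\right) \left(-16 + 9\right) = \left(19 + 11\right) \left(-7\right) = 30 \left(-7\right) = -210$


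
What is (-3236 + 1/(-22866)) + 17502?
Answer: 326206355/22866 ≈ 14266.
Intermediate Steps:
(-3236 + 1/(-22866)) + 17502 = (-3236 - 1/22866) + 17502 = -73994377/22866 + 17502 = 326206355/22866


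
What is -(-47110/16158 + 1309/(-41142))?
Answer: 326558407/110795406 ≈ 2.9474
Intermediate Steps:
-(-47110/16158 + 1309/(-41142)) = -(-47110*1/16158 + 1309*(-1/41142)) = -(-23555/8079 - 1309/41142) = -1*(-326558407/110795406) = 326558407/110795406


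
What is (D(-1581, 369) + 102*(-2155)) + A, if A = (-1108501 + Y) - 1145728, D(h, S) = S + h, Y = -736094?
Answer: -3211345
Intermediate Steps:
A = -2990323 (A = (-1108501 - 736094) - 1145728 = -1844595 - 1145728 = -2990323)
(D(-1581, 369) + 102*(-2155)) + A = ((369 - 1581) + 102*(-2155)) - 2990323 = (-1212 - 219810) - 2990323 = -221022 - 2990323 = -3211345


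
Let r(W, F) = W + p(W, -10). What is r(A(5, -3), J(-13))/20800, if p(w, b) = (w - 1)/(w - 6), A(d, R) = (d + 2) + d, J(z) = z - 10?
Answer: 83/124800 ≈ 0.00066506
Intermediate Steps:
J(z) = -10 + z
A(d, R) = 2 + 2*d (A(d, R) = (2 + d) + d = 2 + 2*d)
p(w, b) = (-1 + w)/(-6 + w)
r(W, F) = W + (-1 + W)/(-6 + W)
r(A(5, -3), J(-13))/20800 = ((-1 + (2 + 2*5) + (2 + 2*5)*(-6 + (2 + 2*5)))/(-6 + (2 + 2*5)))/20800 = ((-1 + (2 + 10) + (2 + 10)*(-6 + (2 + 10)))/(-6 + (2 + 10)))*(1/20800) = ((-1 + 12 + 12*(-6 + 12))/(-6 + 12))*(1/20800) = ((-1 + 12 + 12*6)/6)*(1/20800) = ((-1 + 12 + 72)/6)*(1/20800) = ((1/6)*83)*(1/20800) = (83/6)*(1/20800) = 83/124800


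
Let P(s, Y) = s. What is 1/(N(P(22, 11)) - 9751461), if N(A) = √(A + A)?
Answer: -9751461/95090991634477 - 2*√11/95090991634477 ≈ -1.0255e-7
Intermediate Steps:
N(A) = √2*√A (N(A) = √(2*A) = √2*√A)
1/(N(P(22, 11)) - 9751461) = 1/(√2*√22 - 9751461) = 1/(2*√11 - 9751461) = 1/(-9751461 + 2*√11)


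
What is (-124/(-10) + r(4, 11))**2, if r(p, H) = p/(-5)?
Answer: 3364/25 ≈ 134.56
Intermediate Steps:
r(p, H) = -p/5 (r(p, H) = p*(-1/5) = -p/5)
(-124/(-10) + r(4, 11))**2 = (-124/(-10) - 1/5*4)**2 = (-124*(-1/10) - 4/5)**2 = (62/5 - 4/5)**2 = (58/5)**2 = 3364/25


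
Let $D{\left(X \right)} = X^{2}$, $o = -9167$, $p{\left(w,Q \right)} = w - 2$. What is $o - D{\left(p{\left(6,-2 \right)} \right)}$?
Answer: $-9183$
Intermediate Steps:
$p{\left(w,Q \right)} = -2 + w$
$o - D{\left(p{\left(6,-2 \right)} \right)} = -9167 - \left(-2 + 6\right)^{2} = -9167 - 4^{2} = -9167 - 16 = -9183$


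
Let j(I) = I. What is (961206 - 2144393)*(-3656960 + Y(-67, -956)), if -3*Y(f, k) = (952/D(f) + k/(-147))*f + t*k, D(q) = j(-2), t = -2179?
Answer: 2275934332997420/441 ≈ 5.1608e+12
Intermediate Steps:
D(q) = -2
Y(f, k) = 2179*k/3 - f*(-476 - k/147)/3 (Y(f, k) = -((952/(-2) + k/(-147))*f - 2179*k)/3 = -((952*(-½) + k*(-1/147))*f - 2179*k)/3 = -((-476 - k/147)*f - 2179*k)/3 = -(f*(-476 - k/147) - 2179*k)/3 = -(-2179*k + f*(-476 - k/147))/3 = 2179*k/3 - f*(-476 - k/147)/3)
(961206 - 2144393)*(-3656960 + Y(-67, -956)) = (961206 - 2144393)*(-3656960 + ((476/3)*(-67) + (1/441)*(-956)*(320313 - 67))) = -1183187*(-3656960 + (-31892/3 + (1/441)*(-956)*320246)) = -1183187*(-3656960 + (-31892/3 - 306155176/441)) = -1183187*(-3656960 - 310843300/441) = -1183187*(-1923562660/441) = 2275934332997420/441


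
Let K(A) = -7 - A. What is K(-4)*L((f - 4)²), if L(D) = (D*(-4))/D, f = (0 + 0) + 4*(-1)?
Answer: 12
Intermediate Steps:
f = -4 (f = 0 - 4 = -4)
L(D) = -4 (L(D) = (-4*D)/D = -4)
K(-4)*L((f - 4)²) = (-7 - 1*(-4))*(-4) = (-7 + 4)*(-4) = -3*(-4) = 12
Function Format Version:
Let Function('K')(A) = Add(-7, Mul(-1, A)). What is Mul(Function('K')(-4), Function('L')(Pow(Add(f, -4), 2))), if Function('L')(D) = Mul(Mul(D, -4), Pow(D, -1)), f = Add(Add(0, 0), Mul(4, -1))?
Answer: 12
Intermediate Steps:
f = -4 (f = Add(0, -4) = -4)
Function('L')(D) = -4 (Function('L')(D) = Mul(Mul(-4, D), Pow(D, -1)) = -4)
Mul(Function('K')(-4), Function('L')(Pow(Add(f, -4), 2))) = Mul(Add(-7, Mul(-1, -4)), -4) = Mul(Add(-7, 4), -4) = Mul(-3, -4) = 12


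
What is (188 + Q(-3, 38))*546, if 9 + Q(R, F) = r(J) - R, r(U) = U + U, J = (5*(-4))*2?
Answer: 55692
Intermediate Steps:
J = -40 (J = -20*2 = -40)
r(U) = 2*U
Q(R, F) = -89 - R (Q(R, F) = -9 + (2*(-40) - R) = -9 + (-80 - R) = -89 - R)
(188 + Q(-3, 38))*546 = (188 + (-89 - 1*(-3)))*546 = (188 + (-89 + 3))*546 = (188 - 86)*546 = 102*546 = 55692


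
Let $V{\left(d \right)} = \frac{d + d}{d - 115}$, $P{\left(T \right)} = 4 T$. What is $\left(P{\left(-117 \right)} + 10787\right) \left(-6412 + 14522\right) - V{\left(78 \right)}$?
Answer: $\frac{3096422486}{37} \approx 8.3687 \cdot 10^{7}$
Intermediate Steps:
$V{\left(d \right)} = \frac{2 d}{-115 + d}$
$\left(P{\left(-117 \right)} + 10787\right) \left(-6412 + 14522\right) - V{\left(78 \right)} = \left(4 \left(-117\right) + 10787\right) \left(-6412 + 14522\right) - 2 \cdot 78 \frac{1}{-115 + 78} = \left(-468 + 10787\right) 8110 - 2 \cdot 78 \frac{1}{-37} = 10319 \cdot 8110 - 2 \cdot 78 \left(- \frac{1}{37}\right) = 83687090 - - \frac{156}{37} = 83687090 + \frac{156}{37} = \frac{3096422486}{37}$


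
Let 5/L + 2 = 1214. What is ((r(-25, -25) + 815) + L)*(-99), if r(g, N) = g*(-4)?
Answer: -36596505/404 ≈ -90585.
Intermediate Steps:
r(g, N) = -4*g
L = 5/1212 (L = 5/(-2 + 1214) = 5/1212 ≈ 0.0041254)
((r(-25, -25) + 815) + L)*(-99) = ((-4*(-25) + 815) + 5/1212)*(-99) = ((100 + 815) + 5/1212)*(-99) = (915 + 5/1212)*(-99) = (1108985/1212)*(-99) = -36596505/404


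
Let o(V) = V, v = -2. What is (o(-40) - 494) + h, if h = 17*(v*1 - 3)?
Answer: -619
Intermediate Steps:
h = -85 (h = 17*(-2*1 - 3) = 17*(-2 - 3) = 17*(-5) = -85)
(o(-40) - 494) + h = (-40 - 494) - 85 = -534 - 85 = -619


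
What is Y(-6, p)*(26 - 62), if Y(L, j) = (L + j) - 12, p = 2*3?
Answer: 432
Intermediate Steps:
p = 6
Y(L, j) = -12 + L + j
Y(-6, p)*(26 - 62) = (-12 - 6 + 6)*(26 - 62) = -12*(-36) = 432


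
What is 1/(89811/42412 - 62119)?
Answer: -42412/2634501217 ≈ -1.6099e-5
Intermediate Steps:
1/(89811/42412 - 62119) = 1/(-2634501217/42412) = -42412/2634501217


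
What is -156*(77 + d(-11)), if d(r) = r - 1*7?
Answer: -9204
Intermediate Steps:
d(r) = -7 + r (d(r) = r - 7 = -7 + r)
-156*(77 + d(-11)) = -156*(77 + (-7 - 11)) = -156*(77 - 18) = -156*59 = -9204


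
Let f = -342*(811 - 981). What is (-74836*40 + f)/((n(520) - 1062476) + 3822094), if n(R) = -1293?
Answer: -117412/110333 ≈ -1.0642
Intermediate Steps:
f = 58140 (f = -342*(-170) = 58140)
(-74836*40 + f)/((n(520) - 1062476) + 3822094) = (-74836*40 + 58140)/((-1293 - 1062476) + 3822094) = (-2993440 + 58140)/(-1063769 + 3822094) = -2935300/2758325 = -2935300*1/2758325 = -117412/110333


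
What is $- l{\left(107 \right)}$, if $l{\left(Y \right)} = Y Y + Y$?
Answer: $-11556$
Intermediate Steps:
$l{\left(Y \right)} = Y + Y^{2}$ ($l{\left(Y \right)} = Y^{2} + Y = Y + Y^{2}$)
$- l{\left(107 \right)} = - 107 \left(1 + 107\right) = - 107 \cdot 108 = \left(-1\right) 11556 = -11556$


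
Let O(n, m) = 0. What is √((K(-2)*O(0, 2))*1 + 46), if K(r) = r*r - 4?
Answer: √46 ≈ 6.7823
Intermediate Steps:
K(r) = -4 + r² (K(r) = r² - 4 = -4 + r²)
√((K(-2)*O(0, 2))*1 + 46) = √(((-4 + (-2)²)*0)*1 + 46) = √(((-4 + 4)*0)*1 + 46) = √((0*0)*1 + 46) = √(0*1 + 46) = √(0 + 46) = √46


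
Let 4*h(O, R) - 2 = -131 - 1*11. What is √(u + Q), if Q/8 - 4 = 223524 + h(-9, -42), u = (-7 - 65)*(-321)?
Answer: 4*√113191 ≈ 1345.8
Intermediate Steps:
h(O, R) = -35 (h(O, R) = ½ + (-131 - 1*11)/4 = ½ + (-131 - 11)/4 = ½ + (¼)*(-142) = ½ - 71/2 = -35)
u = 23112 (u = -72*(-321) = 23112)
Q = 1787944 (Q = 32 + 8*(223524 - 35) = 32 + 8*223489 = 32 + 1787912 = 1787944)
√(u + Q) = √(23112 + 1787944) = √1811056 = 4*√113191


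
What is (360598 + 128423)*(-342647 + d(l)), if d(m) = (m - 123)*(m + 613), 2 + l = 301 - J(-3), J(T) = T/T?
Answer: -89599405662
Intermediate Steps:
J(T) = 1
l = 298 (l = -2 + (301 - 1*1) = -2 + (301 - 1) = -2 + 300 = 298)
d(m) = (-123 + m)*(613 + m)
(360598 + 128423)*(-342647 + d(l)) = (360598 + 128423)*(-342647 + (-75399 + 298² + 490*298)) = 489021*(-342647 + (-75399 + 88804 + 146020)) = 489021*(-342647 + 159425) = 489021*(-183222) = -89599405662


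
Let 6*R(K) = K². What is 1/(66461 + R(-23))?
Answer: 6/399295 ≈ 1.5026e-5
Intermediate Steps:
R(K) = K²/6
1/(66461 + R(-23)) = 1/(66461 + (⅙)*(-23)²) = 1/(66461 + (⅙)*529) = 1/(66461 + 529/6) = 1/(399295/6) = 6/399295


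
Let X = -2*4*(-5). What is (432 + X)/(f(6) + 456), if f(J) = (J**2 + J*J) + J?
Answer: 236/267 ≈ 0.88389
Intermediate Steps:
X = 40 (X = -8*(-5) = 40)
f(J) = J + 2*J**2 (f(J) = (J**2 + J**2) + J = 2*J**2 + J = J + 2*J**2)
(432 + X)/(f(6) + 456) = (432 + 40)/(6*(1 + 2*6) + 456) = 472/(6*(1 + 12) + 456) = 472/(6*13 + 456) = 472/(78 + 456) = 472/534 = 472*(1/534) = 236/267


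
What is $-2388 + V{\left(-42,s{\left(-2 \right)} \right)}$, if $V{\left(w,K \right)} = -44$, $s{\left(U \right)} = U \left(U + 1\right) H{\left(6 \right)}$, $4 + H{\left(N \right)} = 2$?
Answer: $-2432$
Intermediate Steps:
$H{\left(N \right)} = -2$ ($H{\left(N \right)} = -4 + 2 = -2$)
$s{\left(U \right)} = U \left(-2 - 2 U\right)$ ($s{\left(U \right)} = U \left(U + 1\right) \left(-2\right) = U \left(1 + U\right) \left(-2\right) = U \left(-2 - 2 U\right)$)
$-2388 + V{\left(-42,s{\left(-2 \right)} \right)} = -2388 - 44 = -2432$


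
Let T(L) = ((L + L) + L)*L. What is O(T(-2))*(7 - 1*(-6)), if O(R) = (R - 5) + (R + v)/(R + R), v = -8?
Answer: 559/6 ≈ 93.167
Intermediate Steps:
T(L) = 3*L² (T(L) = (2*L + L)*L = (3*L)*L = 3*L²)
O(R) = -5 + R + (-8 + R)/(2*R) (O(R) = (R - 5) + (R - 8)/(R + R) = (-5 + R) + (-8 + R)/((2*R)) = (-5 + R) + (-8 + R)*(1/(2*R)) = (-5 + R) + (-8 + R)/(2*R) = -5 + R + (-8 + R)/(2*R))
O(T(-2))*(7 - 1*(-6)) = (-9/2 + 3*(-2)² - 4/(3*(-2)²))*(7 - 1*(-6)) = (-9/2 + 3*4 - 4/(3*4))*(7 + 6) = (-9/2 + 12 - 4/12)*13 = (-9/2 + 12 - 4*1/12)*13 = (-9/2 + 12 - ⅓)*13 = (43/6)*13 = 559/6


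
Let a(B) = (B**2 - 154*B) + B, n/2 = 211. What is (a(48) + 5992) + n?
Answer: 1374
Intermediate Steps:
n = 422 (n = 2*211 = 422)
a(B) = B**2 - 153*B
(a(48) + 5992) + n = (48*(-153 + 48) + 5992) + 422 = (48*(-105) + 5992) + 422 = (-5040 + 5992) + 422 = 952 + 422 = 1374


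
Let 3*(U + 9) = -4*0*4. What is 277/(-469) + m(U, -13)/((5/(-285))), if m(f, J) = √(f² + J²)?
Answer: -277/469 - 285*√10 ≈ -901.84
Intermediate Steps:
U = -9 (U = -9 + (-4*0*4)/3 = -9 + (0*4)/3 = -9 + (⅓)*0 = -9 + 0 = -9)
m(f, J) = √(J² + f²)
277/(-469) + m(U, -13)/((5/(-285))) = 277/(-469) + √((-13)² + (-9)²)/((5/(-285))) = 277*(-1/469) + √(169 + 81)/((5*(-1/285))) = -277/469 + √250/(-1/57) = -277/469 + (5*√10)*(-57) = -277/469 - 285*√10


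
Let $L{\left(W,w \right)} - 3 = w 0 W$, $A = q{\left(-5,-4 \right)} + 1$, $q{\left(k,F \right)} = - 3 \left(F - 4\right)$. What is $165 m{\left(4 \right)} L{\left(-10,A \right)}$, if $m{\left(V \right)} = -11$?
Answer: $-5445$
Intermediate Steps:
$q{\left(k,F \right)} = 12 - 3 F$ ($q{\left(k,F \right)} = - 3 \left(-4 + F\right) = 12 - 3 F$)
$A = 25$ ($A = \left(12 - -12\right) + 1 = \left(12 + 12\right) + 1 = 24 + 1 = 25$)
$L{\left(W,w \right)} = 3$ ($L{\left(W,w \right)} = 3 + w 0 W = 3 + 0 W = 3 + 0 = 3$)
$165 m{\left(4 \right)} L{\left(-10,A \right)} = 165 \left(-11\right) 3 = \left(-1815\right) 3 = -5445$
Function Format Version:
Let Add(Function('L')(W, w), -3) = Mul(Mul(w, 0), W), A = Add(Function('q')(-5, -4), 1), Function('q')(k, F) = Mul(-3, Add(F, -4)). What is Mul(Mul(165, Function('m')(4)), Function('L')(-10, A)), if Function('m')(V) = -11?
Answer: -5445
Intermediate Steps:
Function('q')(k, F) = Add(12, Mul(-3, F)) (Function('q')(k, F) = Mul(-3, Add(-4, F)) = Add(12, Mul(-3, F)))
A = 25 (A = Add(Add(12, Mul(-3, -4)), 1) = Add(Add(12, 12), 1) = Add(24, 1) = 25)
Function('L')(W, w) = 3 (Function('L')(W, w) = Add(3, Mul(Mul(w, 0), W)) = Add(3, Mul(0, W)) = Add(3, 0) = 3)
Mul(Mul(165, Function('m')(4)), Function('L')(-10, A)) = Mul(Mul(165, -11), 3) = Mul(-1815, 3) = -5445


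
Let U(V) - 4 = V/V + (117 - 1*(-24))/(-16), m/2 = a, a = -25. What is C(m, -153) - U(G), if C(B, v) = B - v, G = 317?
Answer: 1709/16 ≈ 106.81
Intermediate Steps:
m = -50 (m = 2*(-25) = -50)
U(V) = -61/16 (U(V) = 4 + (V/V + (117 - 1*(-24))/(-16)) = 4 + (1 + (117 + 24)*(-1/16)) = 4 + (1 + 141*(-1/16)) = 4 + (1 - 141/16) = 4 - 125/16 = -61/16)
C(m, -153) - U(G) = (-50 - 1*(-153)) - 1*(-61/16) = (-50 + 153) + 61/16 = 103 + 61/16 = 1709/16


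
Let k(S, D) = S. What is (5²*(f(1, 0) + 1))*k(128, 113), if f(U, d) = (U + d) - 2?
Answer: 0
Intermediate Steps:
f(U, d) = -2 + U + d
(5²*(f(1, 0) + 1))*k(128, 113) = (5²*((-2 + 1 + 0) + 1))*128 = (25*(-1 + 1))*128 = (25*0)*128 = 0*128 = 0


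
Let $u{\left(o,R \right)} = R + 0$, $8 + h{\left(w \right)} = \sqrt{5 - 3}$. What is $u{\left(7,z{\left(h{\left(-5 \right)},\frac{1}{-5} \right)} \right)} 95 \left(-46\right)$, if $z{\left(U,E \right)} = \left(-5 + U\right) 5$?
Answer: $284050 - 21850 \sqrt{2} \approx 2.5315 \cdot 10^{5}$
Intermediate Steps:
$h{\left(w \right)} = -8 + \sqrt{2}$ ($h{\left(w \right)} = -8 + \sqrt{5 - 3} = -8 + \sqrt{2}$)
$z{\left(U,E \right)} = -25 + 5 U$
$u{\left(o,R \right)} = R$
$u{\left(7,z{\left(h{\left(-5 \right)},\frac{1}{-5} \right)} \right)} 95 \left(-46\right) = \left(-25 + 5 \left(-8 + \sqrt{2}\right)\right) 95 \left(-46\right) = \left(-25 - \left(40 - 5 \sqrt{2}\right)\right) 95 \left(-46\right) = \left(-65 + 5 \sqrt{2}\right) 95 \left(-46\right) = \left(-6175 + 475 \sqrt{2}\right) \left(-46\right) = 284050 - 21850 \sqrt{2}$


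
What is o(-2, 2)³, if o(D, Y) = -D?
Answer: 8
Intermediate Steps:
o(-2, 2)³ = (-1*(-2))³ = 2³ = 8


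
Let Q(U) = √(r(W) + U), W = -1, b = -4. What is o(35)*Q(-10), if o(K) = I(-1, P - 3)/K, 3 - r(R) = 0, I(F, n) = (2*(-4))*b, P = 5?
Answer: 32*I*√7/35 ≈ 2.419*I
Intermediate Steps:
I(F, n) = 32 (I(F, n) = (2*(-4))*(-4) = -8*(-4) = 32)
r(R) = 3 (r(R) = 3 - 1*0 = 3 + 0 = 3)
Q(U) = √(3 + U)
o(K) = 32/K
o(35)*Q(-10) = (32/35)*√(3 - 10) = (32*(1/35))*√(-7) = 32*(I*√7)/35 = 32*I*√7/35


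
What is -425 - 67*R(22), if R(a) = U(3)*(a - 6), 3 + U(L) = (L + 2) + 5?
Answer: -7929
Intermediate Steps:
U(L) = 4 + L (U(L) = -3 + ((L + 2) + 5) = -3 + ((2 + L) + 5) = -3 + (7 + L) = 4 + L)
R(a) = -42 + 7*a (R(a) = (4 + 3)*(a - 6) = 7*(-6 + a) = -42 + 7*a)
-425 - 67*R(22) = -425 - 67*(-42 + 7*22) = -425 - 67*(-42 + 154) = -425 - 67*112 = -425 - 7504 = -7929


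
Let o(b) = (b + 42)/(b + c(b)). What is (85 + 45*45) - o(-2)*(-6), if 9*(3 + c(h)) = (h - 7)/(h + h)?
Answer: 39130/19 ≈ 2059.5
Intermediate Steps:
c(h) = -3 + (-7 + h)/(18*h) (c(h) = -3 + ((h - 7)/(h + h))/9 = -3 + ((-7 + h)/((2*h)))/9 = -3 + ((-7 + h)*(1/(2*h)))/9 = -3 + ((-7 + h)/(2*h))/9 = -3 + (-7 + h)/(18*h))
o(b) = (42 + b)/(b + (-7 - 53*b)/(18*b)) (o(b) = (b + 42)/(b + (-7 - 53*b)/(18*b)) = (42 + b)/(b + (-7 - 53*b)/(18*b)))
(85 + 45*45) - o(-2)*(-6) = (85 + 45*45) - 18*(-2)*(42 - 2)/(-7 - 53*(-2) + 18*(-2)²)*(-6) = (85 + 2025) - 18*(-2)*40/(-7 + 106 + 18*4)*(-6) = 2110 - 18*(-2)*40/(-7 + 106 + 72)*(-6) = 2110 - 18*(-2)*40/171*(-6) = 2110 - 18*(-2)*(1/171)*40*(-6) = 2110 - (-160)*(-6)/19 = 2110 - 1*960/19 = 2110 - 960/19 = 39130/19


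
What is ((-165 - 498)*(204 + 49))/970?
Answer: -167739/970 ≈ -172.93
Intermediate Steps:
((-165 - 498)*(204 + 49))/970 = -663*253*(1/970) = -167739*1/970 = -167739/970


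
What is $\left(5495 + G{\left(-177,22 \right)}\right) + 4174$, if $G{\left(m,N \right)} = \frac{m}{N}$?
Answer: $\frac{212541}{22} \approx 9661.0$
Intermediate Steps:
$\left(5495 + G{\left(-177,22 \right)}\right) + 4174 = \left(5495 - \frac{177}{22}\right) + 4174 = \frac{120713}{22} + 4174 = \frac{212541}{22}$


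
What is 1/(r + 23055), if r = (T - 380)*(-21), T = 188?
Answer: 1/27087 ≈ 3.6918e-5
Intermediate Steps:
r = 4032 (r = (188 - 380)*(-21) = -192*(-21) = 4032)
1/(r + 23055) = 1/(4032 + 23055) = 1/27087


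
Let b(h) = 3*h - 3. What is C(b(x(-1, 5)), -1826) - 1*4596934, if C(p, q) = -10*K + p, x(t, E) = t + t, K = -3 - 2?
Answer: -4596893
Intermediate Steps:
K = -5
x(t, E) = 2*t
b(h) = -3 + 3*h
C(p, q) = 50 + p (C(p, q) = -10*(-5) + p = 50 + p)
C(b(x(-1, 5)), -1826) - 1*4596934 = (50 + (-3 + 3*(2*(-1)))) - 1*4596934 = (50 + (-3 + 3*(-2))) - 4596934 = (50 + (-3 - 6)) - 4596934 = (50 - 9) - 4596934 = 41 - 4596934 = -4596893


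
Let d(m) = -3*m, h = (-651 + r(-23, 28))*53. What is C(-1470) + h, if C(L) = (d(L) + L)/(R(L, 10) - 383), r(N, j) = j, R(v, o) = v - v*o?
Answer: -424192153/12847 ≈ -33019.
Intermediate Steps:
R(v, o) = v - o*v
h = -33019 (h = (-651 + 28)*53 = -623*53 = -33019)
C(L) = -2*L/(-383 - 9*L) (C(L) = (-3*L + L)/(L*(1 - 1*10) - 383) = (-2*L)/(L*(1 - 10) - 383) = (-2*L)/(L*(-9) - 383) = (-2*L)/(-9*L - 383) = (-2*L)/(-383 - 9*L) = -2*L/(-383 - 9*L))
C(-1470) + h = 2*(-1470)/(383 + 9*(-1470)) - 33019 = 2*(-1470)/(383 - 13230) - 33019 = 2*(-1470)/(-12847) - 33019 = 2*(-1470)*(-1/12847) - 33019 = 2940/12847 - 33019 = -424192153/12847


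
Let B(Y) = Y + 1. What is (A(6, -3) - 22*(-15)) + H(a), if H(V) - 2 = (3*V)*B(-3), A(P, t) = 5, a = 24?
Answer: 193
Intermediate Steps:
B(Y) = 1 + Y
H(V) = 2 - 6*V (H(V) = 2 + (3*V)*(1 - 3) = 2 + (3*V)*(-2) = 2 - 6*V)
(A(6, -3) - 22*(-15)) + H(a) = (5 - 22*(-15)) + (2 - 6*24) = (5 + 330) + (2 - 144) = 335 - 142 = 193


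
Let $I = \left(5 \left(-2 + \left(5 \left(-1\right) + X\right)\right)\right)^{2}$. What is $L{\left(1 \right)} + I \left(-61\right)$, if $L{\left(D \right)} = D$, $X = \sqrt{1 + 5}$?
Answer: $-83874 + 21350 \sqrt{6} \approx -31577.0$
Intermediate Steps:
$X = \sqrt{6} \approx 2.4495$
$I = \left(-35 + 5 \sqrt{6}\right)^{2}$ ($I = \left(5 \left(-2 + \left(5 \left(-1\right) + \sqrt{6}\right)\right)\right)^{2} = \left(5 \left(-2 - \left(5 - \sqrt{6}\right)\right)\right)^{2} = \left(5 \left(-7 + \sqrt{6}\right)\right)^{2} = \left(-35 + 5 \sqrt{6}\right)^{2} \approx 517.68$)
$L{\left(1 \right)} + I \left(-61\right) = 1 + \left(1375 - 350 \sqrt{6}\right) \left(-61\right) = 1 - \left(83875 - 21350 \sqrt{6}\right) = -83874 + 21350 \sqrt{6}$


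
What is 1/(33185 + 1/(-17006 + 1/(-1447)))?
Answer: 24607683/816605958908 ≈ 3.0134e-5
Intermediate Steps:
1/(33185 + 1/(-17006 + 1/(-1447))) = 1/(33185 + 1/(-17006 - 1/1447)) = 1/(33185 + 1/(-24607683/1447)) = 1/(33185 - 1447/24607683) = 1/(816605958908/24607683) = 24607683/816605958908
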